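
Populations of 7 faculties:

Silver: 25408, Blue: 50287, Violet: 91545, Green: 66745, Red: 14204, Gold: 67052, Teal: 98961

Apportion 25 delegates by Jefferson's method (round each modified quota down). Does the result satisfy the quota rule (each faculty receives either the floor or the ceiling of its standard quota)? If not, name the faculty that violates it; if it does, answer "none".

Standard quotas: Silver 1.534, Blue 3.035, Violet 5.525, Green 4.029, Red 0.857, Gold 4.047, Teal 5.973.
Jefferson allocation: Silver 1, Blue 3, Violet 6, Green 4, Red 1, Gold 4, Teal 6.
Every allocation lies between the lower and upper quota.

none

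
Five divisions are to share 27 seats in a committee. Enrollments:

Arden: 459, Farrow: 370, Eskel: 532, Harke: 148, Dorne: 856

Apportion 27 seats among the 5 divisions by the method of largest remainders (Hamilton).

Arden=5, Farrow=4, Eskel=6, Harke=2, Dorne=10

Standard divisor: 2365 ÷ 27 ≈ 87.593.
Standard quotas: Arden 5.240, Farrow 4.224, Eskel 6.074, Harke 1.690, Dorne 9.773.
Lower quotas: Arden 5, Farrow 4, Eskel 6, Harke 1, Dorne 9 (sum 25, leaving 2 seats).
Remainders in descending order: Dorne 0.773, Harke 0.690, Arden 0.240, Farrow 0.224, Eskel 0.074.
The surplus seats go to Dorne, Harke.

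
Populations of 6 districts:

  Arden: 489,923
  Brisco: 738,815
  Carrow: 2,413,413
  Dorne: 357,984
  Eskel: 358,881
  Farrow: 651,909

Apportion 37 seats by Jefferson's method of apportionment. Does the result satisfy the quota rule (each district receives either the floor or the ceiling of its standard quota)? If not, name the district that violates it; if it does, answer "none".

Carrow

Standard quotas: Arden 3.618, Brisco 5.455, Carrow 17.820, Dorne 2.643, Eskel 2.650, Farrow 4.814.
Jefferson allocation: Arden 3, Brisco 6, Carrow 19, Dorne 2, Eskel 2, Farrow 5.
Carrow has quota 17.820 (lower 17, upper 18) but receives 19 — outside the quota interval.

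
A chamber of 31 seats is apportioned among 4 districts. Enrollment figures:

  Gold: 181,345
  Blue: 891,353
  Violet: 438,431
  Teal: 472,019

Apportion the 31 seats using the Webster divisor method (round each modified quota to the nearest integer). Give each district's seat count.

Gold 3, Blue 14, Violet 7, Teal 7

Standard divisor 1983148/31 ≈ 63972.516; standard quotas: Gold 2.835, Blue 13.933, Violet 6.853, Teal 7.378.
Rounding to the nearest integer gives Gold 3, Blue 14, Violet 7, Teal 7 — total 31, matching the house size, so no adjustment is needed.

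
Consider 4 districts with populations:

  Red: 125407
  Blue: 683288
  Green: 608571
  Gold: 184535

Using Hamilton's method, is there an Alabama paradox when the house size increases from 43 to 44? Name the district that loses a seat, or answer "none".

Red

At 43 seats: Red 4, Blue 18, Green 16, Gold 5.
At 44 seats: Red 3, Blue 19, Green 17, Gold 5.
Red drops from 4 to 3.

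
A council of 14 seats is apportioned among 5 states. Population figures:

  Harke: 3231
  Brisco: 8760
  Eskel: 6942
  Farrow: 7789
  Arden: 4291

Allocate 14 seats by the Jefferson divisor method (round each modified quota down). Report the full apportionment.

Standard divisor 31013/14 ≈ 2215.214; standard quotas: Harke 1.459, Brisco 3.954, Eskel 3.134, Farrow 3.516, Arden 1.937.
Rounding down gives 1, 3, 3, 3, 1 = 11 seats, so the divisor must be adjusted.
With modified divisor 1800: modified quotas Harke 1.795, Brisco 4.867, Eskel 3.857, Farrow 4.327, Arden 2.384.
Rounding down: Harke 1, Brisco 4, Eskel 3, Farrow 4, Arden 2 (total 14).

Harke 1, Brisco 4, Eskel 3, Farrow 4, Arden 2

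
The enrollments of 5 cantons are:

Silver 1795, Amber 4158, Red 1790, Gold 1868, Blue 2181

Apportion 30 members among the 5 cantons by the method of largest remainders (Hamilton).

Silver 5; Amber 11; Red 4; Gold 5; Blue 5

Total 11792; standard divisor 11792/30 ≈ 393.067.
Standard quotas: Silver 4.567, Amber 10.578, Red 4.554, Gold 4.752, Blue 5.549.
Lower quotas: Silver 4, Amber 10, Red 4, Gold 4, Blue 5 (sum 27, leaving 3 seats).
Remainders in descending order: Gold 0.752, Amber 0.578, Silver 0.567, Red 0.554, Blue 0.549.
Largest remainders: Gold, Amber, Silver receive the extra seats.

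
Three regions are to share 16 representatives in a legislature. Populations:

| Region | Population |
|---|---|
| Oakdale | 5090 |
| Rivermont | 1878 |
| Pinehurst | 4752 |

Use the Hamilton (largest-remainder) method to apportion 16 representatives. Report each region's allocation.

Oakdale: 7, Rivermont: 3, Pinehurst: 6

The standard divisor is 11720/16 ≈ 732.5.
Standard quotas: Oakdale 6.9488, Rivermont 2.5638, Pinehurst 6.4874.
Lower quotas: Oakdale 6, Rivermont 2, Pinehurst 6 (sum 14, leaving 2 seats).
Remainders in descending order: Oakdale 0.9488, Rivermont 0.5638, Pinehurst 0.4874.
Largest remainders: Oakdale, Rivermont receive the extra seats.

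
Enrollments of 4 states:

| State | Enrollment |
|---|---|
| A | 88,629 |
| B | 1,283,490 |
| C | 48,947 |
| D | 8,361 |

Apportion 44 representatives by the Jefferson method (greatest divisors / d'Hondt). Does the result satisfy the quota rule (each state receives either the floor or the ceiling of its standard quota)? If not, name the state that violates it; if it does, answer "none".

B

Standard quotas: A 2.728, B 39.508, C 1.507, D 0.257.
Jefferson allocation: A 2, B 41, C 1, D 0.
B has quota 39.508 (lower 39, upper 40) but receives 41 — outside the quota interval.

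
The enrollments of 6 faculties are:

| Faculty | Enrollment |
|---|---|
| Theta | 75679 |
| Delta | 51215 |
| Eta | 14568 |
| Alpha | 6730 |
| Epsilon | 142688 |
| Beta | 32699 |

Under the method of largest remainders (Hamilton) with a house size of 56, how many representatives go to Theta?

13

Total 323579; standard divisor 323579/56 ≈ 5778.196.
Standard quotas: Theta 13.0973, Delta 8.8635, Eta 2.5212, Alpha 1.1647, Epsilon 24.6942, Beta 5.6590.
Lower quotas: Theta 13, Delta 8, Eta 2, Alpha 1, Epsilon 24, Beta 5 (sum 53, leaving 3 seats).
Remainders in descending order: Delta 0.8635, Epsilon 0.6942, Beta 0.6590, Eta 0.5212, Alpha 0.1647, Theta 0.0973.
The surplus seats go to Delta, Epsilon, Beta.
Theta receives 13.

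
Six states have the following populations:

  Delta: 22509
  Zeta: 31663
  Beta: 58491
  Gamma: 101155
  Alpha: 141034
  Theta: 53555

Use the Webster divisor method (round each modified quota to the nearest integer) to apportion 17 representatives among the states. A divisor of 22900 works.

Delta: 1; Zeta: 1; Beta: 3; Gamma: 4; Alpha: 6; Theta: 2

With modified divisor 22900: modified quotas Delta 0.983, Zeta 1.383, Beta 2.554, Gamma 4.417, Alpha 6.159, Theta 2.339.
Rounding to the nearest integer: Delta 1, Zeta 1, Beta 3, Gamma 4, Alpha 6, Theta 2 (total 17).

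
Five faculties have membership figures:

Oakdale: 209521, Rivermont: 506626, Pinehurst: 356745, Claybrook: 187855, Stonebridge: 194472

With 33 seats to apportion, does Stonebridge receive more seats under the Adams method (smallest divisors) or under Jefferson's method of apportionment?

Adams

Adams: Oakdale 5, Rivermont 11, Pinehurst 8, Claybrook 4, Stonebridge 5.
Jefferson: Oakdale 5, Rivermont 12, Pinehurst 8, Claybrook 4, Stonebridge 4.
Stonebridge gets 5 under Adams and 4 under Jefferson.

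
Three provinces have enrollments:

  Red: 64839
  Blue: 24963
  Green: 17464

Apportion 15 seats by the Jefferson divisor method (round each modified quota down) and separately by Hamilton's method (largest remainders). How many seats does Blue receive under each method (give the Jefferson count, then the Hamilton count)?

3 and 4

Jefferson: Red 10, Blue 3, Green 2.
Hamilton: Red 9, Blue 4, Green 2.
Blue gets 3 under Jefferson and 4 under Hamilton.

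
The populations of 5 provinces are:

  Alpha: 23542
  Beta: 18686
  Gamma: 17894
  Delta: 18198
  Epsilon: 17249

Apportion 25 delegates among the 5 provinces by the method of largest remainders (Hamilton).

Total 95569; standard divisor 95569/25 ≈ 3822.76.
Standard quotas: Alpha 6.1584, Beta 4.8881, Gamma 4.6809, Delta 4.7604, Epsilon 4.5122.
Lower quotas: Alpha 6, Beta 4, Gamma 4, Delta 4, Epsilon 4 (sum 22, leaving 3 seats).
Remainders in descending order: Beta 0.8881, Delta 0.7604, Gamma 0.6809, Epsilon 0.5122, Alpha 0.1584.
Largest remainders: Beta, Delta, Gamma receive the extra seats.

Alpha: 6; Beta: 5; Gamma: 5; Delta: 5; Epsilon: 4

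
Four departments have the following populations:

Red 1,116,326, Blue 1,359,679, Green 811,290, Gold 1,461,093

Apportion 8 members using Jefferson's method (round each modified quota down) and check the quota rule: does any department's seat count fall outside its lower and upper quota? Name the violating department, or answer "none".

Standard quotas: Red 1.881, Blue 2.291, Green 1.367, Gold 2.462.
Jefferson allocation: Red 2, Blue 2, Green 1, Gold 3.
Every allocation lies between the lower and upper quota.

none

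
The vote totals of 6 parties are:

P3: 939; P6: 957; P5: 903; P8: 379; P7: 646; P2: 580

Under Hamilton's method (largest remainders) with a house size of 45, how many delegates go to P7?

Total 4404; standard divisor 4404/45 ≈ 97.867.
Standard quotas: P3 9.595, P6 9.779, P5 9.227, P8 3.873, P7 6.601, P2 5.926.
Lower quotas: P3 9, P6 9, P5 9, P8 3, P7 6, P2 5 (sum 41, leaving 4 seats).
Remainders in descending order: P2 0.926, P8 0.873, P6 0.779, P7 0.601, P3 0.595, P5 0.227.
The surplus seats go to P2, P8, P6, P7.
P7 receives 7.

7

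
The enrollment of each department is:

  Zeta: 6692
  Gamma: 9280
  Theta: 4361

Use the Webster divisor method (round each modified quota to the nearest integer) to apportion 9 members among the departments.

Standard divisor 20333/9 ≈ 2259.222; standard quotas: Zeta 2.962, Gamma 4.108, Theta 1.930.
Rounding to the nearest integer gives Zeta 3, Gamma 4, Theta 2 — total 9, matching the house size, so no adjustment is needed.

Zeta 3; Gamma 4; Theta 2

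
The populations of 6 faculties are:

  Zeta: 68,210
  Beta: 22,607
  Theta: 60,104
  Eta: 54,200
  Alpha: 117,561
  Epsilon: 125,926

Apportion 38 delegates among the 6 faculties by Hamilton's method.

Zeta 6, Beta 2, Theta 5, Eta 4, Alpha 10, Epsilon 11

The standard divisor is 448608/38 ≈ 11805.474.
Standard quotas: Zeta 5.7778, Beta 1.9150, Theta 5.0912, Eta 4.5911, Alpha 9.9582, Epsilon 10.6667.
Lower quotas: Zeta 5, Beta 1, Theta 5, Eta 4, Alpha 9, Epsilon 10 (sum 34, leaving 4 seats).
Remainders in descending order: Alpha 0.9582, Beta 0.9150, Zeta 0.7778, Epsilon 0.6667, Eta 0.5911, Theta 0.0912.
Largest remainders: Alpha, Beta, Zeta, Epsilon receive the extra seats.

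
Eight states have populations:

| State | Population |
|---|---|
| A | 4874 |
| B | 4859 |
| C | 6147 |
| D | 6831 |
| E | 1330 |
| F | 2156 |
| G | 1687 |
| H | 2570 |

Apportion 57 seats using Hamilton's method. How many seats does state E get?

2

Standard divisor: 30454 ÷ 57 ≈ 534.281.
Standard quotas: A 9.1225, B 9.0945, C 11.5052, D 12.7854, E 2.4893, F 4.0353, G 3.1575, H 4.8102.
Lower quotas: A 9, B 9, C 11, D 12, E 2, F 4, G 3, H 4 (sum 54, leaving 3 seats).
Remainders in descending order: H 0.8102, D 0.7854, C 0.5052, E 0.4893, G 0.1575, A 0.1225, B 0.0945, F 0.0353.
The surplus seats go to H, D, C.
E receives 2.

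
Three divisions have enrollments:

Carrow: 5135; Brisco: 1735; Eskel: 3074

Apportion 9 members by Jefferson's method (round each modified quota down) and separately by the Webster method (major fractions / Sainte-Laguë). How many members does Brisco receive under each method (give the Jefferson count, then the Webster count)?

1 and 2

Jefferson: Carrow 5, Brisco 1, Eskel 3.
Webster: Carrow 4, Brisco 2, Eskel 3.
Brisco gets 1 under Jefferson and 2 under Webster.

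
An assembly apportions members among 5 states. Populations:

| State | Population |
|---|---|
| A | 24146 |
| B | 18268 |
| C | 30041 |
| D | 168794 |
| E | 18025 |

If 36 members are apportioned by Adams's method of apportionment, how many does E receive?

3

Standard divisor 259274/36 ≈ 7202.056; standard quotas: A 3.353, B 2.536, C 4.171, D 23.437, E 2.503.
Rounding up gives 4, 3, 5, 24, 3 = 39 seats, so the divisor must be adjusted.
With modified divisor 7900: modified quotas A 3.056, B 2.312, C 3.803, D 21.366, E 2.282.
Rounding up: A 4, B 3, C 4, D 22, E 3 (total 36).
E receives 3.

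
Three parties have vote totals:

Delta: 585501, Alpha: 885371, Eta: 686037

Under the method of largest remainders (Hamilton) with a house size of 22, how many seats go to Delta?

Standard divisor: 2156909 ÷ 22 ≈ 98041.318.
Standard quotas: Delta 5.9720, Alpha 9.0306, Eta 6.9974.
Lower quotas: Delta 5, Alpha 9, Eta 6 (sum 20, leaving 2 seats).
Remainders in descending order: Eta 0.9974, Delta 0.9720, Alpha 0.0306.
The surplus seats go to Eta, Delta.
Delta receives 6.

6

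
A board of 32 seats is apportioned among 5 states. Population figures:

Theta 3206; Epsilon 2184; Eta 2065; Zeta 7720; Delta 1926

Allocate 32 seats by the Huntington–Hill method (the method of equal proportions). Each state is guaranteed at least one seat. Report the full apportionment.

With divisor 544: modified quotas Theta 5.893, Epsilon 4.015, Eta 3.796, Zeta 14.191, Delta 3.540.
Geometric-mean thresholds: Theta √(5·6)=5.477, Epsilon √(4·5)=4.472, Eta √(3·4)=3.464, Zeta √(14·15)=14.491, Delta √(3·4)=3.464.
Each quota rounded against its threshold gives Theta 6, Epsilon 4, Eta 4, Zeta 14, Delta 4 (total 32).

Theta 6; Epsilon 4; Eta 4; Zeta 14; Delta 4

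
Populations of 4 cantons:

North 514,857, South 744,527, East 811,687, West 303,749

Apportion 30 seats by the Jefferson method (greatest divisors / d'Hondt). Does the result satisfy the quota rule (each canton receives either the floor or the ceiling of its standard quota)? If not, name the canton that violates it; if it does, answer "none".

Standard quotas: North 6.504, South 9.405, East 10.254, West 3.837.
Jefferson allocation: North 6, South 10, East 10, West 4.
Every allocation lies between the lower and upper quota.

none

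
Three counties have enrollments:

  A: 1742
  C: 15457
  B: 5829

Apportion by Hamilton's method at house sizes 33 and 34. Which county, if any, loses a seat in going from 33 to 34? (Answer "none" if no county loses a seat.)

At 33 seats: A 3, C 22, B 8.
At 34 seats: A 2, C 23, B 9.
A drops from 3 to 2.

A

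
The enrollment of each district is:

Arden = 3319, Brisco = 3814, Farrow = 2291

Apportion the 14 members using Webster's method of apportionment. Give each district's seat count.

Arden 5; Brisco 6; Farrow 3

Standard divisor 9424/14 ≈ 673.143; standard quotas: Arden 4.931, Brisco 5.666, Farrow 3.403.
Rounding to the nearest integer gives Arden 5, Brisco 6, Farrow 3 — total 14, matching the house size, so no adjustment is needed.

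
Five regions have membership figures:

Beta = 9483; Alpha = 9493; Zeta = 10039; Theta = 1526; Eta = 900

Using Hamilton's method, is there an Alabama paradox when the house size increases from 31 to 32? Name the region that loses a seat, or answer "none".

At 31 seats: Beta 9, Alpha 9, Zeta 10, Theta 2, Eta 1.
At 32 seats: Beta 10, Alpha 10, Zeta 10, Theta 1, Eta 1.
Theta drops from 2 to 1.

Theta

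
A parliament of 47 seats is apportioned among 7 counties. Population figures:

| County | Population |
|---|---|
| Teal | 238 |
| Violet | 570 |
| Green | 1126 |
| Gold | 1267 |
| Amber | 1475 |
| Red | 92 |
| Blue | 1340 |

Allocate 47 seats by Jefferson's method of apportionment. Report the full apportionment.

Standard divisor 6108/47 ≈ 129.957; standard quotas: Teal 1.831, Violet 4.386, Green 8.664, Gold 9.749, Amber 11.350, Red 0.708, Blue 10.311.
Rounding down gives 1, 4, 8, 9, 11, 0, 10 = 43 seats, so the divisor must be adjusted.
With modified divisor 120.4: modified quotas Teal 1.977, Violet 4.734, Green 9.352, Gold 10.523, Amber 12.251, Red 0.764, Blue 11.130.
Rounding down: Teal 1, Violet 4, Green 9, Gold 10, Amber 12, Red 0, Blue 11 (total 47).

Teal 1; Violet 4; Green 9; Gold 10; Amber 12; Red 0; Blue 11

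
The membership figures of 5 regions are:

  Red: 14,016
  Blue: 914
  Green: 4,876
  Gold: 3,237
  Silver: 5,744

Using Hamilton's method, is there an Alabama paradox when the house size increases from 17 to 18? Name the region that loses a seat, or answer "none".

At 17 seats: Red 8, Blue 1, Green 3, Gold 2, Silver 3.
At 18 seats: Red 9, Blue 0, Green 3, Gold 2, Silver 4.
Blue drops from 1 to 0.

Blue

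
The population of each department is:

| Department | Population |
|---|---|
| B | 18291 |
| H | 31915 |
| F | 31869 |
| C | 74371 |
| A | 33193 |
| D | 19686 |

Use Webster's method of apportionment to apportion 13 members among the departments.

Standard divisor 209325/13 ≈ 16101.923; standard quotas: B 1.136, H 1.982, F 1.979, C 4.619, A 2.061, D 1.223.
Rounding to the nearest integer gives B 1, H 2, F 2, C 5, A 2, D 1 — total 13, matching the house size, so no adjustment is needed.

B: 1, H: 2, F: 2, C: 5, A: 2, D: 1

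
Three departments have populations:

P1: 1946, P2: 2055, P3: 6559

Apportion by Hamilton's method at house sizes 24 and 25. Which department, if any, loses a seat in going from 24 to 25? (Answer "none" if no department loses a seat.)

At 24 seats: P1 4, P2 5, P3 15.
At 25 seats: P1 5, P2 5, P3 15.
No department's allocation decreased.

none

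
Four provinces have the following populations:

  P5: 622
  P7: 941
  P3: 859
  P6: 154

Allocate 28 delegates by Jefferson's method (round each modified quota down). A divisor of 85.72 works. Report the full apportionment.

P5=7; P7=10; P3=10; P6=1

With modified divisor 85.72: modified quotas P5 7.256, P7 10.978, P3 10.021, P6 1.797.
Rounding down: P5 7, P7 10, P3 10, P6 1 (total 28).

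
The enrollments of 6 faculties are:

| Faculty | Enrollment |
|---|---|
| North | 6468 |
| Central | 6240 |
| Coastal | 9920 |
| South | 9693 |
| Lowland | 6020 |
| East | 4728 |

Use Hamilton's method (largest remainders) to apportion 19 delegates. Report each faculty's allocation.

North=3, Central=3, Coastal=4, South=4, Lowland=3, East=2

Total 43069; standard divisor 43069/19 ≈ 2266.789.
Standard quotas: North 2.8534, Central 2.7528, Coastal 4.3762, South 4.2761, Lowland 2.6557, East 2.0858.
Lower quotas: North 2, Central 2, Coastal 4, South 4, Lowland 2, East 2 (sum 16, leaving 3 seats).
Remainders in descending order: North 0.8534, Central 0.7528, Lowland 0.6557, Coastal 0.3762, South 0.2761, East 0.0858.
The surplus seats go to North, Central, Lowland.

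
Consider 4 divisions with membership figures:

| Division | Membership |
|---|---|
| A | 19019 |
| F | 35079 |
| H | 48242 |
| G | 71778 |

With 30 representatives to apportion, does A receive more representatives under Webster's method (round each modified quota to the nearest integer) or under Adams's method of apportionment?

Adams

Webster: A 3, F 6, H 8, G 13.
Adams: A 4, F 6, H 8, G 12.
A gets 3 under Webster and 4 under Adams.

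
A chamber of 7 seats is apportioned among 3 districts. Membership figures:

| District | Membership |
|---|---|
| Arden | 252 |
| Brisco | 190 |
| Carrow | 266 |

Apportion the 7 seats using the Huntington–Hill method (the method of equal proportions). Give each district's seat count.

Arden=2; Brisco=2; Carrow=3

With divisor 106: modified quotas Arden 2.377, Brisco 1.792, Carrow 2.509.
Geometric-mean thresholds: Arden √(2·3)=2.449, Brisco √(1·2)=1.414, Carrow √(2·3)=2.449.
Each quota rounded against its threshold gives Arden 2, Brisco 2, Carrow 3 (total 7).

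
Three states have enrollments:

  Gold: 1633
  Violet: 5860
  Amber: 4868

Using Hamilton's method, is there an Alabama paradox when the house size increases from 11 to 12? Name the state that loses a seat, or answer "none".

Gold

At 11 seats: Gold 2, Violet 5, Amber 4.
At 12 seats: Gold 1, Violet 6, Amber 5.
Gold drops from 2 to 1.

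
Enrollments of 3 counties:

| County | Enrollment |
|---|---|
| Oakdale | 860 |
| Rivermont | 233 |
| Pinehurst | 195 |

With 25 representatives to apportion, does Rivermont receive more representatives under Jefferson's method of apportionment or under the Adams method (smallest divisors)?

Adams

Jefferson: Oakdale 17, Rivermont 4, Pinehurst 4.
Adams: Oakdale 16, Rivermont 5, Pinehurst 4.
Rivermont gets 4 under Jefferson and 5 under Adams.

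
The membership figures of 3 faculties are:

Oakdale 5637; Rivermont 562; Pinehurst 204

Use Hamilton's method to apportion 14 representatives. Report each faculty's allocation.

Total 6403; standard divisor 6403/14 ≈ 457.357.
Standard quotas: Oakdale 12.3252, Rivermont 1.2288, Pinehurst 0.4460.
Lower quotas: Oakdale 12, Rivermont 1, Pinehurst 0 (sum 13, leaving 1 seat).
Remainders in descending order: Pinehurst 0.4460, Oakdale 0.3252, Rivermont 0.2288.
The surplus seat goes to Pinehurst.

Oakdale: 12; Rivermont: 1; Pinehurst: 1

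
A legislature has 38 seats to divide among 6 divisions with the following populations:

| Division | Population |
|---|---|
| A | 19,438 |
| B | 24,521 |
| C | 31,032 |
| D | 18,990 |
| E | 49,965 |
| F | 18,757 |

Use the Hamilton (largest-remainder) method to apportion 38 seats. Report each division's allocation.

The standard divisor is 162703/38 ≈ 4281.658.
Standard quotas: A 4.5398, B 5.7270, C 7.2477, D 4.4352, E 11.6695, F 4.3808.
Lower quotas: A 4, B 5, C 7, D 4, E 11, F 4 (sum 35, leaving 3 seats).
Remainders in descending order: B 0.7270, E 0.6695, A 0.5398, D 0.4352, F 0.3808, C 0.2477.
The surplus seats go to B, E, A.

A=5, B=6, C=7, D=4, E=12, F=4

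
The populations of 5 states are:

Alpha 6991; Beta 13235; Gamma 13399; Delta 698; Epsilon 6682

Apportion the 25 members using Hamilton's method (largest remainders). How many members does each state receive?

The standard divisor is 41005/25 ≈ 1640.2.
Standard quotas: Alpha 4.2623, Beta 8.0691, Gamma 8.1691, Delta 0.4256, Epsilon 4.0739.
Lower quotas: Alpha 4, Beta 8, Gamma 8, Delta 0, Epsilon 4 (sum 24, leaving 1 seat).
Remainders in descending order: Delta 0.4256, Alpha 0.2623, Gamma 0.1691, Epsilon 0.0739, Beta 0.0691.
The surplus seat goes to Delta.

Alpha 4, Beta 8, Gamma 8, Delta 1, Epsilon 4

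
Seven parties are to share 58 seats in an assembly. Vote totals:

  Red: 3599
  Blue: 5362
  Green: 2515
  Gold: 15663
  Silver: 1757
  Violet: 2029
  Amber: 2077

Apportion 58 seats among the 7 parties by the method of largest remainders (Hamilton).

Total 33002; standard divisor 33002/58 = 569.
Standard quotas: Red 6.3251, Blue 9.4236, Green 4.4200, Gold 27.5272, Silver 3.0879, Violet 3.5659, Amber 3.6503.
Lower quotas: Red 6, Blue 9, Green 4, Gold 27, Silver 3, Violet 3, Amber 3 (sum 55, leaving 3 seats).
Remainders in descending order: Amber 0.6503, Violet 0.5659, Gold 0.5272, Blue 0.4236, Green 0.4200, Red 0.3251, Silver 0.0879.
The surplus seats go to Amber, Violet, Gold.

Red: 6, Blue: 9, Green: 4, Gold: 28, Silver: 3, Violet: 4, Amber: 4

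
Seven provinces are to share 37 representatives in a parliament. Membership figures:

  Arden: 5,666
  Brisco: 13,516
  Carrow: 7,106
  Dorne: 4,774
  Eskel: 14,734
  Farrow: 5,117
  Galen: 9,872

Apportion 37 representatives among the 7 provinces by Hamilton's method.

The standard divisor is 60785/37 ≈ 1642.838.
Standard quotas: Arden 3.4489, Brisco 8.2272, Carrow 4.3254, Dorne 2.9059, Eskel 8.9686, Farrow 3.1147, Galen 6.0091.
Lower quotas: Arden 3, Brisco 8, Carrow 4, Dorne 2, Eskel 8, Farrow 3, Galen 6 (sum 34, leaving 3 seats).
Remainders in descending order: Eskel 0.9686, Dorne 0.9059, Arden 0.4489, Carrow 0.3254, Brisco 0.2272, Farrow 0.1147, Galen 0.0091.
The surplus seats go to Eskel, Dorne, Arden.

Arden: 4; Brisco: 8; Carrow: 4; Dorne: 3; Eskel: 9; Farrow: 3; Galen: 6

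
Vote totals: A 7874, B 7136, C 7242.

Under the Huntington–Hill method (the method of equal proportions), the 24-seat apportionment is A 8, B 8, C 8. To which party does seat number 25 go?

A

Priority for the next seat is population ÷ (√(s·(s+1))).
Priorities: A 927.960, B 840.986, C 853.478.
Highest priority: A.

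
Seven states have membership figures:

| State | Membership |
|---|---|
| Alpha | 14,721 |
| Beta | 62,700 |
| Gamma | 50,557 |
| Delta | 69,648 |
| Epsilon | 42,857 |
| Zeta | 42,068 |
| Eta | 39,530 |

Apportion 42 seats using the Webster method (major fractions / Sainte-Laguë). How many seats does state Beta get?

Standard divisor 322081/42 ≈ 7668.595; standard quotas: Alpha 1.920, Beta 8.176, Gamma 6.593, Delta 9.082, Epsilon 5.589, Zeta 5.486, Eta 5.155.
Rounding to the nearest integer gives Alpha 2, Beta 8, Gamma 7, Delta 9, Epsilon 6, Zeta 5, Eta 5 — total 42, matching the house size, so no adjustment is needed.
Beta receives 8.

8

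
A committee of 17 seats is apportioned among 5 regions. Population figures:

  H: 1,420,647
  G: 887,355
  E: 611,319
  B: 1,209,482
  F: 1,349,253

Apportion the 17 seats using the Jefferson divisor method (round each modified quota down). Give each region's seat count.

Standard divisor 5478056/17 ≈ 322238.588; standard quotas: H 4.409, G 2.754, E 1.897, B 3.753, F 4.187.
Rounding down gives 4, 2, 1, 3, 4 = 14 seats, so the divisor must be adjusted.
With modified divisor 290000: modified quotas H 4.899, G 3.060, E 2.108, B 4.171, F 4.653.
Rounding down: H 4, G 3, E 2, B 4, F 4 (total 17).

H: 4, G: 3, E: 2, B: 4, F: 4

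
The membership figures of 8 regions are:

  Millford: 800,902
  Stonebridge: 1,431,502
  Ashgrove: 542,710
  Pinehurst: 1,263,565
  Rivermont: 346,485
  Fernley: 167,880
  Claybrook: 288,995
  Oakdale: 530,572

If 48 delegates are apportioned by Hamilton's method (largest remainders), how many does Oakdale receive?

5

Total 5372611; standard divisor 5372611/48 ≈ 111929.396.
Standard quotas: Millford 7.1554, Stonebridge 12.7893, Ashgrove 4.8487, Pinehurst 11.2889, Rivermont 3.0956, Fernley 1.4999, Claybrook 2.5819, Oakdale 4.7402.
Lower quotas: Millford 7, Stonebridge 12, Ashgrove 4, Pinehurst 11, Rivermont 3, Fernley 1, Claybrook 2, Oakdale 4 (sum 44, leaving 4 seats).
Remainders in descending order: Ashgrove 0.8487, Stonebridge 0.7893, Oakdale 0.7402, Claybrook 0.5819, Fernley 0.4999, Pinehurst 0.2889, Millford 0.1554, Rivermont 0.0956.
Largest remainders: Ashgrove, Stonebridge, Oakdale, Claybrook receive the extra seats.
Oakdale receives 5.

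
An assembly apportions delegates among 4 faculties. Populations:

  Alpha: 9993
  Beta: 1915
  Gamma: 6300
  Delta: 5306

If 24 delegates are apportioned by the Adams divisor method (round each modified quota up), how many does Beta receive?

Standard divisor 23514/24 ≈ 979.75; standard quotas: Alpha 10.200, Beta 1.955, Gamma 6.430, Delta 5.416.
Rounding up gives 11, 2, 7, 6 = 26 seats, so the divisor must be adjusted.
With modified divisor 1056: modified quotas Alpha 9.463, Beta 1.813, Gamma 5.966, Delta 5.025.
Rounding up: Alpha 10, Beta 2, Gamma 6, Delta 6 (total 24).
Beta receives 2.

2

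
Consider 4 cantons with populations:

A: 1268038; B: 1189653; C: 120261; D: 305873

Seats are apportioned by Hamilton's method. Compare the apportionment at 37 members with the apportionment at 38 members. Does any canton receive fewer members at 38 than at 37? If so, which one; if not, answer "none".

C

At 37 seats: A 16, B 15, C 2, D 4.
At 38 seats: A 17, B 16, C 1, D 4.
C drops from 2 to 1.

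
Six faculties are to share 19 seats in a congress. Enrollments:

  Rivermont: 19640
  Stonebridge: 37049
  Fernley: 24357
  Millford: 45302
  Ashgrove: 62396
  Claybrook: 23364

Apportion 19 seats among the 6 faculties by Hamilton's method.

Rivermont=2, Stonebridge=3, Fernley=2, Millford=4, Ashgrove=6, Claybrook=2

The standard divisor is 212108/19 ≈ 11163.579.
Standard quotas: Rivermont 1.7593, Stonebridge 3.3187, Fernley 2.1818, Millford 4.0580, Ashgrove 5.5892, Claybrook 2.0929.
Lower quotas: Rivermont 1, Stonebridge 3, Fernley 2, Millford 4, Ashgrove 5, Claybrook 2 (sum 17, leaving 2 seats).
Remainders in descending order: Rivermont 0.7593, Ashgrove 0.5892, Stonebridge 0.3187, Fernley 0.1818, Claybrook 0.0929, Millford 0.0580.
The surplus seats go to Rivermont, Ashgrove.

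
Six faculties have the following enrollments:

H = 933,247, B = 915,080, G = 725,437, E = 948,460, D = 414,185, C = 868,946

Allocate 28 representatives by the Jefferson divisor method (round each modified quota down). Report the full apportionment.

Standard divisor 4805355/28 ≈ 171619.821; standard quotas: H 5.438, B 5.332, G 4.227, E 5.527, D 2.413, C 5.063.
Rounding down gives 5, 5, 4, 5, 2, 5 = 26 seats, so the divisor must be adjusted.
With modified divisor 154000: modified quotas H 6.060, B 5.942, G 4.711, E 6.159, D 2.690, C 5.643.
Rounding down: H 6, B 5, G 4, E 6, D 2, C 5 (total 28).

H 6, B 5, G 4, E 6, D 2, C 5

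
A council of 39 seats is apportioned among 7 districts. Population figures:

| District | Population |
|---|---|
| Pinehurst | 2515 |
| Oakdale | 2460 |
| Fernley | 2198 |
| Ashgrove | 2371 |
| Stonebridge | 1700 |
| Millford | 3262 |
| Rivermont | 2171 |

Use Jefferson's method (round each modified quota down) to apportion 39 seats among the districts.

Standard divisor 16677/39 ≈ 427.615; standard quotas: Pinehurst 5.881, Oakdale 5.753, Fernley 5.140, Ashgrove 5.545, Stonebridge 3.976, Millford 7.628, Rivermont 5.077.
Rounding down gives 5, 5, 5, 5, 3, 7, 5 = 35 seats, so the divisor must be adjusted.
With modified divisor 400: modified quotas Pinehurst 6.287, Oakdale 6.150, Fernley 5.495, Ashgrove 5.928, Stonebridge 4.250, Millford 8.155, Rivermont 5.428.
Rounding down: Pinehurst 6, Oakdale 6, Fernley 5, Ashgrove 5, Stonebridge 4, Millford 8, Rivermont 5 (total 39).

Pinehurst: 6, Oakdale: 6, Fernley: 5, Ashgrove: 5, Stonebridge: 4, Millford: 8, Rivermont: 5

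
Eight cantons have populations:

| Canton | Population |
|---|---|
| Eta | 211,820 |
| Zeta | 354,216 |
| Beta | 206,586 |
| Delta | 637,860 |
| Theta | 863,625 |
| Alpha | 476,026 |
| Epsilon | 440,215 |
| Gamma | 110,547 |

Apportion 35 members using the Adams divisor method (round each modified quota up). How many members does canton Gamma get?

2

Standard divisor 3300895/35 ≈ 94311.286; standard quotas: Eta 2.246, Zeta 3.756, Beta 2.190, Delta 6.763, Theta 9.157, Alpha 5.047, Epsilon 4.668, Gamma 1.172.
Rounding up gives 3, 4, 3, 7, 10, 6, 5, 2 = 40 seats, so the divisor must be adjusted.
With modified divisor 107100: modified quotas Eta 1.978, Zeta 3.307, Beta 1.929, Delta 5.956, Theta 8.064, Alpha 4.445, Epsilon 4.110, Gamma 1.032.
Rounding up: Eta 2, Zeta 4, Beta 2, Delta 6, Theta 9, Alpha 5, Epsilon 5, Gamma 2 (total 35).
Gamma receives 2.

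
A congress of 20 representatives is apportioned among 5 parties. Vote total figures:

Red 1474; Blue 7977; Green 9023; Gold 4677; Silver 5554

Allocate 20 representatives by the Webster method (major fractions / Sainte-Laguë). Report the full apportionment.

Red 1; Blue 6; Green 6; Gold 3; Silver 4

Standard divisor 28705/20 ≈ 1435.25; standard quotas: Red 1.027, Blue 5.558, Green 6.287, Gold 3.259, Silver 3.870.
Rounding to the nearest integer gives Red 1, Blue 6, Green 6, Gold 3, Silver 4 — total 20, matching the house size, so no adjustment is needed.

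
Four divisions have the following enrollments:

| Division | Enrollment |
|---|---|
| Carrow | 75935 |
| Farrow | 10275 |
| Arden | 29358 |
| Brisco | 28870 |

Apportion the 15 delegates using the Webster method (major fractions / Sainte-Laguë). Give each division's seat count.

Standard divisor 144438/15 ≈ 9629.2; standard quotas: Carrow 7.886, Farrow 1.067, Arden 3.049, Brisco 2.998.
Rounding to the nearest integer gives Carrow 8, Farrow 1, Arden 3, Brisco 3 — total 15, matching the house size, so no adjustment is needed.

Carrow 8, Farrow 1, Arden 3, Brisco 3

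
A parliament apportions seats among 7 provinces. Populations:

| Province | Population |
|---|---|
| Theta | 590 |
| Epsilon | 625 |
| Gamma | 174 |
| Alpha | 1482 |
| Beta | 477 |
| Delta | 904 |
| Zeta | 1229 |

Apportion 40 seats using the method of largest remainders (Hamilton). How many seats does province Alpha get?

Standard divisor: 5481 ÷ 40 ≈ 137.025.
Standard quotas: Theta 4.306, Epsilon 4.561, Gamma 1.270, Alpha 10.816, Beta 3.481, Delta 6.597, Zeta 8.969.
Lower quotas: Theta 4, Epsilon 4, Gamma 1, Alpha 10, Beta 3, Delta 6, Zeta 8 (sum 36, leaving 4 seats).
Remainders in descending order: Zeta 0.969, Alpha 0.816, Delta 0.597, Epsilon 0.561, Beta 0.481, Theta 0.306, Gamma 0.270.
The surplus seats go to Zeta, Alpha, Delta, Epsilon.
Alpha receives 11.

11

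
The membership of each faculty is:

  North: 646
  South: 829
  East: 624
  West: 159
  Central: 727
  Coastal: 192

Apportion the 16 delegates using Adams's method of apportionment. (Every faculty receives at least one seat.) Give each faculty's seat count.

Standard divisor 3177/16 ≈ 198.562; standard quotas: North 3.253, South 4.175, East 3.143, West 0.801, Central 3.661, Coastal 0.967.
Rounding up gives 4, 5, 4, 1, 4, 1 = 19 seats, so the divisor must be adjusted.
With modified divisor 230: modified quotas North 2.809, South 3.604, East 2.713, West 0.691, Central 3.161, Coastal 0.835.
Rounding up: North 3, South 4, East 3, West 1, Central 4, Coastal 1 (total 16).

North: 3, South: 4, East: 3, West: 1, Central: 4, Coastal: 1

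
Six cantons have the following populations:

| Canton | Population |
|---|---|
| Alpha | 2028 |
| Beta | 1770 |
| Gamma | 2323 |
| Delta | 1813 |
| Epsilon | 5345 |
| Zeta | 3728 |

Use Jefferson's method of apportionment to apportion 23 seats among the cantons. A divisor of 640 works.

Alpha 3, Beta 2, Gamma 3, Delta 2, Epsilon 8, Zeta 5

With modified divisor 640: modified quotas Alpha 3.169, Beta 2.766, Gamma 3.630, Delta 2.833, Epsilon 8.352, Zeta 5.825.
Rounding down: Alpha 3, Beta 2, Gamma 3, Delta 2, Epsilon 8, Zeta 5 (total 23).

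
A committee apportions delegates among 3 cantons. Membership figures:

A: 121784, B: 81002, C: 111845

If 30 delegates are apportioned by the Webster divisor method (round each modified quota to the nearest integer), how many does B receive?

Standard divisor 314631/30 ≈ 10487.7; standard quotas: A 11.612, B 7.724, C 10.664.
Rounding to the nearest integer gives 12, 8, 11 = 31 seats, so the divisor must be adjusted.
With modified divisor 10620: modified quotas A 11.467, B 7.627, C 10.532.
Rounding to the nearest integer: A 11, B 8, C 11 (total 30).
B receives 8.

8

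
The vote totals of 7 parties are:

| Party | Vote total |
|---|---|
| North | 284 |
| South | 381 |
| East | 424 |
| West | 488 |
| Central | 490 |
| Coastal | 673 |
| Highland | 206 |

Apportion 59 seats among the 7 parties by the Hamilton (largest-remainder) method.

North=6, South=8, East=8, West=10, Central=10, Coastal=13, Highland=4

Standard divisor: 2946 ÷ 59 ≈ 49.932.
Standard quotas: North 5.688, South 7.630, East 8.492, West 9.773, Central 9.813, Coastal 13.478, Highland 4.126.
Lower quotas: North 5, South 7, East 8, West 9, Central 9, Coastal 13, Highland 4 (sum 55, leaving 4 seats).
Remainders in descending order: Central 0.813, West 0.773, North 0.688, South 0.630, East 0.492, Coastal 0.478, Highland 0.126.
The surplus seats go to Central, West, North, South.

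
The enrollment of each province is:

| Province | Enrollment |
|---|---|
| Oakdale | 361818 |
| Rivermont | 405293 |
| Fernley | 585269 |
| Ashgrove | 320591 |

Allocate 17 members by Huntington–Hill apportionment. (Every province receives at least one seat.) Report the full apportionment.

Oakdale 4, Rivermont 4, Fernley 6, Ashgrove 3

With divisor 98497: modified quotas Oakdale 3.673, Rivermont 4.115, Fernley 5.942, Ashgrove 3.255.
Geometric-mean thresholds: Oakdale √(3·4)=3.464, Rivermont √(4·5)=4.472, Fernley √(5·6)=5.477, Ashgrove √(3·4)=3.464.
Each quota rounded against its threshold gives Oakdale 4, Rivermont 4, Fernley 6, Ashgrove 3 (total 17).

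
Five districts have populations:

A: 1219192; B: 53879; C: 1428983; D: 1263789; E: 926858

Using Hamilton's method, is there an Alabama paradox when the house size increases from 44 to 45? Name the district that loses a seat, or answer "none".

At 44 seats: A 11, B 1, C 13, D 11, E 8.
At 45 seats: A 11, B 0, C 13, D 12, E 9.
B drops from 1 to 0.

B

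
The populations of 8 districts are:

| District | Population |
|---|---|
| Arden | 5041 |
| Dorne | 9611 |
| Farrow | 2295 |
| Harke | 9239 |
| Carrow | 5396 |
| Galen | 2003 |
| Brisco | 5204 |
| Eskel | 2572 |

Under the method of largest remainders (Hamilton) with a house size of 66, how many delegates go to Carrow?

Standard divisor: 41361 ÷ 66 ≈ 626.682.
Standard quotas: Arden 8.0440, Dorne 15.3363, Farrow 3.6621, Harke 14.7427, Carrow 8.6104, Galen 3.1962, Brisco 8.3041, Eskel 4.1042.
Lower quotas: Arden 8, Dorne 15, Farrow 3, Harke 14, Carrow 8, Galen 3, Brisco 8, Eskel 4 (sum 63, leaving 3 seats).
Remainders in descending order: Harke 0.7427, Farrow 0.6621, Carrow 0.6104, Dorne 0.3363, Brisco 0.3041, Galen 0.1962, Eskel 0.1042, Arden 0.0440.
Largest remainders: Harke, Farrow, Carrow receive the extra seats.
Carrow receives 9.

9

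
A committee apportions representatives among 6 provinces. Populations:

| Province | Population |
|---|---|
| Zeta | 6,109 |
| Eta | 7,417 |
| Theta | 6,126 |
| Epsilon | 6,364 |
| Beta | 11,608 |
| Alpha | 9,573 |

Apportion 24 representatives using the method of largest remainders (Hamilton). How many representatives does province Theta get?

Standard divisor: 47197 ÷ 24 ≈ 1966.542.
Standard quotas: Zeta 3.1065, Eta 3.7716, Theta 3.1151, Epsilon 3.2361, Beta 5.9027, Alpha 4.8679.
Lower quotas: Zeta 3, Eta 3, Theta 3, Epsilon 3, Beta 5, Alpha 4 (sum 21, leaving 3 seats).
Remainders in descending order: Beta 0.9027, Alpha 0.8679, Eta 0.7716, Epsilon 0.2361, Theta 0.1151, Zeta 0.1065.
The surplus seats go to Beta, Alpha, Eta.
Theta receives 3.

3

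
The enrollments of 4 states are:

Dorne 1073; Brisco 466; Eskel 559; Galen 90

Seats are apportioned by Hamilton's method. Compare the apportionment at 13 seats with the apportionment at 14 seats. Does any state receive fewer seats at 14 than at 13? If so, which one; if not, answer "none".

Galen

At 13 seats: Dorne 6, Brisco 3, Eskel 3, Galen 1.
At 14 seats: Dorne 7, Brisco 3, Eskel 4, Galen 0.
Galen drops from 1 to 0.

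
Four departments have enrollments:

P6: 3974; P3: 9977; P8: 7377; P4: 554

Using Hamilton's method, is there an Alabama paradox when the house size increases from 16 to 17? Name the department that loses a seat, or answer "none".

P4

At 16 seats: P6 3, P3 7, P8 5, P4 1.
At 17 seats: P6 3, P3 8, P8 6, P4 0.
P4 drops from 1 to 0.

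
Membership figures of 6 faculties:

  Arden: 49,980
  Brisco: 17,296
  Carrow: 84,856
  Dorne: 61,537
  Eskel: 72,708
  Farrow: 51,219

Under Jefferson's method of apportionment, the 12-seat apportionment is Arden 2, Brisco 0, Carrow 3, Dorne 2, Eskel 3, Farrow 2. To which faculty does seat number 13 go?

Carrow

Priority for the next seat is population ÷ (current seats + 1).
Priorities: Arden 16660.000, Brisco 17296.000, Carrow 21214.000, Dorne 20512.333, Eskel 18177.000, Farrow 17073.000.
Highest priority: Carrow.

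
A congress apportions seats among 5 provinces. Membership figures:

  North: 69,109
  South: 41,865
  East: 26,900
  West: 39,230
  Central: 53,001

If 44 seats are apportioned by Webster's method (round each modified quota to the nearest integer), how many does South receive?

8

Standard divisor 230105/44 ≈ 5229.659; standard quotas: North 13.215, South 8.005, East 5.144, West 7.501, Central 10.135.
Rounding to the nearest integer gives North 13, South 8, East 5, West 8, Central 10 — total 44, matching the house size, so no adjustment is needed.
South receives 8.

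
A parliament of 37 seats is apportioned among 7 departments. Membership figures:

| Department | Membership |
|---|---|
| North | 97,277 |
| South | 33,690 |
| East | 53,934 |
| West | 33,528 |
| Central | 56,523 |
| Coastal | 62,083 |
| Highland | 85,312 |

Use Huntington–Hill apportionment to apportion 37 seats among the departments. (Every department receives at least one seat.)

With divisor 11432: modified quotas North 8.509, South 2.947, East 4.718, West 2.933, Central 4.944, Coastal 5.431, Highland 7.463.
Geometric-mean thresholds: North √(8·9)=8.485, South √(2·3)=2.449, East √(4·5)=4.472, West √(2·3)=2.449, Central √(4·5)=4.472, Coastal √(5·6)=5.477, Highland √(7·8)=7.483.
Each quota rounded against its threshold gives North 9, South 3, East 5, West 3, Central 5, Coastal 5, Highland 7 (total 37).

North: 9, South: 3, East: 5, West: 3, Central: 5, Coastal: 5, Highland: 7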